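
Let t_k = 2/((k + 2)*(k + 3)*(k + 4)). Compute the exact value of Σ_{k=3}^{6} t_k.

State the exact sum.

Σ = 1/45

Step 1: r(k) = (k + 2)/(k + 5).
A = k + 2, B = k + 5, C = 1.
Need (k + 2)·f(k+1) − (k + 4)·f(k) = 1.
d = 2 from the (1,1,0) case.
Coefficient equations give f(k) = k*(k + 5)/12.
So s_k = (B(k−1)f/C)·t_k = (k*(k + 4)*(k + 5)/12)·t_k = k*(k + 5)/(6*(k + 2)*(k + 3)).
Δs = 2/(k**3 + 9*k**2 + 26*k + 24), as required.
Σ_(k=3)^(6) t_k = s_(7) − s_(3) = 7/45 − (2/15) = 1/45.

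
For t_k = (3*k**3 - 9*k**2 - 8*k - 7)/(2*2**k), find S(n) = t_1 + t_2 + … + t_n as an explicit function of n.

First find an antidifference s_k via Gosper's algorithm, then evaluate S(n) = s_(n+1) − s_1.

Step 1: r(k) = (3*k**3 - 17*k - 21)/(2*(3*k**3 - 9*k**2 - 8*k - 7)).
Normal form (A,B,C) = (1/2, 1, k**3 - 3*k**2 - 8*k/3 - 7/3).
Set up (1/2)·f(k+1) − (1)·f(k) − (k**3 - 3*k**2 - 8*k/3 - 7/3) = 0.
Degrees (0,0,3) ⇒ d ≤ 3.
Solve for f: f(k) = -2*(3*k**3 + k - 3)/3 (degree 3 ≤ 3).
Get s_k = R·t_k = (-3*k**3 - k + 3)/2**k with R(k) = B(k−1)f(k)/C(k) = -2*(3*k**3 + k - 3)/(3*k**3 - 9*k**2 - 8*k - 7).
s_(k+1) − s_k = (6*k**3 + k - 3*(k + 1)**3 - 4)/(2*2**k) = t_k.
Σ_(k=1)^n t_k = s_(n+1) − s_(1) = (2**(-n - 1)*(-3*n**3 - 9*n**2 - 10*n - 1)) − (-1/2), i.e. 2**(-n - 1)*(2**n - 3*n**3 - 9*n**2 - 10*n - 1).

S(n) = 2**(-n - 1)*(2**n - 3*n**3 - 9*n**2 - 10*n - 1)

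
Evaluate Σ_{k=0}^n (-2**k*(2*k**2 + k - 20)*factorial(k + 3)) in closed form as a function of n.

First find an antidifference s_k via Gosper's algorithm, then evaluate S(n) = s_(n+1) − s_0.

S(n) = -2*2**n*n*factorial(n + 4) + 6*2**n*factorial(n + 4) - 24

Compute t_(k+1)/t_k: get 2*(k + 4)*(k + 2*(k + 1)**2 - 19)/(2*k**2 + k - 20).
Take A(k)=2*k + 8, B(k)=1, C(k)=k**2 + k/2 - 10.
Need (2*k + 8)·f(k+1) − (1)·f(k) = k**2 + k/2 - 10.
From deg A=1, deg B=0, deg C=2: d=1.
Solve for f: f(k) = (k - 4)/2 (degree 1 ≤ 1).
Certificate R = B(k−1)f/C = (k - 4)/(2*k**2 + k - 20) gives s_k = -2**k*(k - 4)*factorial(k + 3).
Verify: -2**k*(2*k**2 + k - 20)*factorial(k + 3) matches t_k.
Telescope: S(n) = s_(n+1) − s_(0) = -2**(n + 1)*(n - 3)*factorial(n + 4) − (24) = -2*2**n*n*factorial(n + 4) + 6*2**n*factorial(n + 4) - 24.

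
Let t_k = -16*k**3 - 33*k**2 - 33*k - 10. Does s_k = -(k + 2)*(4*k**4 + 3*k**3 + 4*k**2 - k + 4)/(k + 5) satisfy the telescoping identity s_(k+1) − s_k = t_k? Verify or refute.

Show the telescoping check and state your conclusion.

s_(k+1) = (-4*k**5 - 31*k**4 - 94*k**3 - 143*k**2 - 110*k - 42)/(k + 6)
s_(k+1) − s_k = (-16*k**5 - 173*k**4 - 546*k**3 - 781*k**2 - 572*k - 162)/(k**2 + 11*k + 30)
(s_(k+1) − s_k) − t_k = 6*(6*k**4 + 55*k**3 + 97*k**2 + 88*k + 23)/(k**2 + 11*k + 30)

Invalid: residual 6*(6*k**4 + 55*k**3 + 97*k**2 + 88*k + 23)/(k**2 + 11*k + 30) ≠ 0.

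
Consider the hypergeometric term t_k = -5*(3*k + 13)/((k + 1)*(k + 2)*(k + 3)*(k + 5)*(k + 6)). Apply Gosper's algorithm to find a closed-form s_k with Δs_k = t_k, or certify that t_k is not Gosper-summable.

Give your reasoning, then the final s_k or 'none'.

The ratio is (k + 1)*(k + 5)*(3*k + 16)/((k + 4)*(k + 7)*(3*k + 13)).
Gosper form: A/B · C(k+1)/C(k) with A=k + 1, B=k + 7, C=k**2 + 25*k/3 + 52/3.
Set up (k + 1)·f(k+1) − (k + 6)·f(k) − (k**2 + 25*k/3 + 52/3) = 0.
Bound: deg f ≤ 5.
Solving with deg f ≤ 5: f(k) = k*(k + 3)*(k + 4)*(k**2 + 8*k + 17)/30.
Certificate R = B(k−1)f/C = k*(k + 3)*(k + 6)*(k**2 + 8*k + 17)/(10*(3*k + 13)) gives s_k = k*(-k**2 - 8*k - 17)/(2*(k**3 + 8*k**2 + 17*k + 10)).
Check: Δs_k = 5*(-3*k - 13)/(k**5 + 17*k**4 + 107*k**3 + 307*k**2 + 396*k + 180). ✓

s_k = k*(-k**2 - 8*k - 17)/(2*(k**3 + 8*k**2 + 17*k + 10))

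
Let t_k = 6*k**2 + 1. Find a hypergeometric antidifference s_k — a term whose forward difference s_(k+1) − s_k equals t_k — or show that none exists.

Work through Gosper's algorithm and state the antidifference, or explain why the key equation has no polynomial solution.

s_k = k*(2*k**2 - 3*k + 2)

Ratio r(k) = (6*(k + 1)**2 + 1)/(6*k**2 + 1).
Gosper form: A/B · C(k+1)/C(k) with A=1, B=1, C=k**2 + 1/6.
f must satisfy (1)·f(k+1) − (1)·f(k) = k**2 + 1/6.
d = 3 from the (0,0,2) case.
A polynomial solution: f(k) = k*(2*k**2 - 3*k + 2)/6.
Get s_k = R·t_k = k*(2*k**2 - 3*k + 2) with R(k) = B(k−1)f(k)/C(k) = k*(2*k**2 - 3*k + 2)/(6*k**2 + 1).
Check: Δs_k = 6*k**2 + 1. ✓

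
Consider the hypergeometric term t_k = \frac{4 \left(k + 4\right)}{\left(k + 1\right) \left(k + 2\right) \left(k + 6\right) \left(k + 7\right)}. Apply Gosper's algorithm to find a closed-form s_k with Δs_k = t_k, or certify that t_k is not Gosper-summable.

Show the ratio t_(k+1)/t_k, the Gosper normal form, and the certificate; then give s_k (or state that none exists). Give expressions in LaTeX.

r(k) = (k + 1)*(k + 5)*(k + 6)/((k + 3)*(k + 4)*(k + 8)) after simplifying.
A = k + 1, B = k + 8, C = k**4 + 16*k**3 + 95*k**2 + 248*k + 240.
Key eq: (k + 1)·f(k+1) = (k + 7)·f(k) + (k**4 + 16*k**3 + 95*k**2 + 248*k + 240).
d = 6 from the (1,1,4) case.
Solving with deg f ≤ 6: f(k) = k*(k + 2)*(k + 3)*(k + 4)*(k + 5)*(k + 7)/12.
Then R = B(k−1)f/C = k*(k + 2)*(k + 7)**2/(12*(k + 4)), so s_k = R(k)·t_k = k*(k + 7)/(3*(k**2 + 7*k + 6)).
Δs = 4*(k + 4)/(k**4 + 16*k**3 + 83*k**2 + 152*k + 84), as required.

s_k = \frac{k \left(k + 7\right)}{3 \left(k^{2} + 7 k + 6\right)}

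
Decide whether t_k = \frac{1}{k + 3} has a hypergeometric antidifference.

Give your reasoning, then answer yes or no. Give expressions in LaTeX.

The ratio is (k + 3)/(k + 4).
Factor: A=k + 3; B=k + 4; C=1.
Solve (k + 3)·f(k+1) − (k + 3)·f(k) = 1.
Bound: deg f ≤ 0.
Put f(k) = c0: A·f(k+1) − B(k−1)·f(k) − C = -1; need -1 = 0 — inconsistent ⇒ no f, not summable.

No — key equation has no polynomial f.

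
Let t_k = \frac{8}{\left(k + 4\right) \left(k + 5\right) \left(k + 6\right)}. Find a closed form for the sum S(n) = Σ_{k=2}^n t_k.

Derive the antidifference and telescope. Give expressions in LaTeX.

S(n) = \frac{2 \left(n^{2} + 11 n - 12\right)}{21 \left(n^{2} + 11 n + 30\right)}

t_(k+1)/t_k = (k + 4)/(k + 7).
A = k + 4, B = k + 7, C = 1.
Solve (k + 4)·f(k+1) − (k + 6)·f(k) = 1.
Degrees (1,1,0) ⇒ d ≤ 2.
A polynomial solution: f(k) = k*(k + 9)/40.
R(k) = B(k−1)·f(k)/C(k) = k*(k + 6)*(k + 9)/40; s_k = R·t_k = k*(k + 9)/(5*(k + 4)*(k + 5)).
Verify: 8/(k**3 + 15*k**2 + 74*k + 120) matches t_k.
Σ_(k=2)^n t_k = s_(n+1) − s_(2) = ((n**2 + 11*n + 10)/(5*(n**2 + 11*n + 30))) − (11/105), i.e. 2*(n**2 + 11*n - 12)/(21*(n**2 + 11*n + 30)).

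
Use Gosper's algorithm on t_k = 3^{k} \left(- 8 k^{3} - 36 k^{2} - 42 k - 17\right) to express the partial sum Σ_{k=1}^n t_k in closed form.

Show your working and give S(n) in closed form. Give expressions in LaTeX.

The ratio is 3*(8*k**3 + 60*k**2 + 138*k + 103)/(8*k**3 + 36*k**2 + 42*k + 17).
Gosper form: A/B · C(k+1)/C(k) with A=3, B=1, C=k**3 + 9*k**2/2 + 21*k/4 + 17/8.
Solve (3)·f(k+1) − (1)·f(k) = k**3 + 9*k**2/2 + 21*k/4 + 17/8.
Bound: deg f ≤ 3.
Solving with deg f ≤ 3: f(k) = (2*k - 1)*(2*k**2 + k + 2)/8.
Then R = B(k−1)f/C = (2*k - 1)*(2*k**2 + k + 2)/(8*k**3 + 36*k**2 + 42*k + 17), so s_k = R(k)·t_k = 3**k*(-4*k**3 - 3*k + 2).
Δs = 3**k*(4*k**3 - 6*k - 12*(k + 1)**3 - 5), as required.
Σ_(k=1)^n t_k = s_(n+1) − s_(1) = (3**(n + 1)*(-4*n**3 - 12*n**2 - 15*n - 5)) − (-15), i.e. -12*3**n*n**3 - 36*3**n*n**2 - 45*3**n*n - 15*3**n + 15.

S(n) = - 12 \cdot 3^{n} n^{3} - 36 \cdot 3^{n} n^{2} - 45 \cdot 3^{n} n - 15 \cdot 3^{n} + 15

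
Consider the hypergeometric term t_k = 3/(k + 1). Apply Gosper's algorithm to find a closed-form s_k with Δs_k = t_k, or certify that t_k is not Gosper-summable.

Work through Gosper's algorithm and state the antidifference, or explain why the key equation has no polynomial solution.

Compute t_(k+1)/t_k: get (k + 1)/(k + 2).
Factor: A=k + 1; B=k + 2; C=1.
f must satisfy (k + 1)·f(k+1) − (k + 1)·f(k) = 1.
From deg A=1, deg B=1, deg C=0: d=0.
Put f(k) = c0: A·f(k+1) − B(k−1)·f(k) − C = -1; need -1 = 0 — inconsistent ⇒ no f, not summable.

none — t_k is not Gosper-summable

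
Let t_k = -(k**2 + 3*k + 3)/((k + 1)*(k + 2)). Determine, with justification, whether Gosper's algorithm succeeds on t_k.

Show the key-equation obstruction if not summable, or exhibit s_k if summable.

Yes. s_k = k*(-k - 2)/(k + 1).

t_(k+1)/t_k = (k + 1)*(3*k + (k + 1)**2 + 6)/((k + 3)*(k**2 + 3*k + 3)).
So A=k + 1 and B=k + 3, with C=k**2 + 3*k + 3.
Need (k + 1)·f(k+1) − (k + 2)·f(k) = k**2 + 3*k + 3.
d = 2 from the (1,1,2) case.
Solving with deg f ≤ 2: f(k) = k*(k + 2).
Get s_k = R·t_k = k*(-k - 2)/(k + 1) with R(k) = B(k−1)f(k)/C(k) = k*(k + 2)**2/(k**2 + 3*k + 3).
Verify: (-k**2 - 3*k - 3)/(k**2 + 3*k + 2) matches t_k.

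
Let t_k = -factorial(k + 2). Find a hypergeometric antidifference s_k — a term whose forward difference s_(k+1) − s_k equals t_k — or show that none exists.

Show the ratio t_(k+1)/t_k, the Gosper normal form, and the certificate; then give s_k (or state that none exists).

t_(k+1)/t_k = k + 3.
A = k + 3, B = 1, C = 1.
Set up (k + 3)·f(k+1) − (1)·f(k) − (1) = 0.
deg f ≤ -1 (via 1,0,0).
Negative degree bound (-1): no f exists, t_k not Gosper-summable.

none (Gosper's algorithm certifies no s_k)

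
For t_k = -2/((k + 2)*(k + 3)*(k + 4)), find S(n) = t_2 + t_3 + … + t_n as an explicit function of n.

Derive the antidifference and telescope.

S(n) = (-n**2 - 7*n + 8)/(20*(n**2 + 7*n + 12))

Ratio r(k) = (k + 2)/(k + 5).
A = k + 2, B = k + 5, C = 1.
Need (k + 2)·f(k+1) − (k + 4)·f(k) = 1.
Degrees (1,1,0) ⇒ d ≤ 2.
Match coefficients ⇒ f(k) = k*(k + 5)/12.
R(k) = B(k−1)·f(k)/C(k) = k*(k + 4)*(k + 5)/12; s_k = R·t_k = k*(-k - 5)/(6*(k + 2)*(k + 3)).
Check: Δs_k = -2/(k**3 + 9*k**2 + 26*k + 24). ✓
Evaluate: s_(n+1) = (-n**2 - 7*n - 6)/(6*(n**2 + 7*n + 12)); subtract s_(2) = -7/60 ⇒ S(n) = (-n**2 - 7*n + 8)/(20*(n**2 + 7*n + 12)).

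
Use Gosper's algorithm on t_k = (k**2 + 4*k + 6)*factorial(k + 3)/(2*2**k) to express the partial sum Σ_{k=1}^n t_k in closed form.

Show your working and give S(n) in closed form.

r(k) = (k + 4)*(4*k + (k + 1)**2 + 10)/(2*(k**2 + 4*k + 6)) after simplifying.
Gosper form: A/B · C(k+1)/C(k) with A=k/2 + 2, B=1, C=k**2 + 4*k + 6.
f must satisfy (k/2 + 2)·f(k+1) − (1)·f(k) = k**2 + 4*k + 6.
Degrees (1,0,2) ⇒ d ≤ 1.
Match coefficients ⇒ f(k) = 2*(k + 1).
So s_k = (B(k−1)f/C)·t_k = (2*(k + 1)/(k**2 + 4*k + 6))·t_k = (k + 1)*factorial(k + 3)/2**k.
Δs = (k**2 + 4*k + 6)*factorial(k + 3)/(2*2**k), as required.
Telescope: S(n) = s_(n+1) − s_(1) = 2**(-n - 1)*(n + 2)*factorial(n + 4) − (24) = -24 + n*factorial(n + 4)/(2*2**n) + factorial(n + 4)/2**n.

S(n) = -24 + n*factorial(n + 4)/(2*2**n) + factorial(n + 4)/2**n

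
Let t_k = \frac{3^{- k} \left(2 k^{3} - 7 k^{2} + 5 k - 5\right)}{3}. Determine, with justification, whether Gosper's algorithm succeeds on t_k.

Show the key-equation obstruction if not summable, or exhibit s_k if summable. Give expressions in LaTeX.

Ratio r(k) = (2*k**3 - k**2 - 3*k - 5)/(3*(2*k**3 - 7*k**2 + 5*k - 5)).
Factor: A=1/3; B=1; C=k**3 - 7*k**2/2 + 5*k/2 - 5/2.
Solve (1/3)·f(k+1) − (1)·f(k) = k**3 - 7*k**2/2 + 5*k/2 - 5/2.
deg f ≤ 3 (via 0,0,3).
Solve for f: f(k) = -3*(k**3 - 2*k**2 + 2*k - 2)/2 (degree 3 ≤ 3).
So s_k = (B(k−1)f/C)·t_k = (-3*(k**3 - 2*k**2 + 2*k - 2)/(2*k**3 - 7*k**2 + 5*k - 5))·t_k = (-k**3 + 2*k**2 - 2*k + 2)/3**k.
Check: Δs_k = (2*k**3 - 7*k**2 + 5*k - 5)/(3*3**k). ✓

Yes. s_k = 3^{- k} \left(- k^{3} + 2 k^{2} - 2 k + 2\right).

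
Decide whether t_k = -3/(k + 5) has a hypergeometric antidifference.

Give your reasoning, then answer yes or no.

No — the linear system for f has no solution.

Step 1: r(k) = (k + 5)/(k + 6).
Normal form (A,B,C) = (k + 5, k + 6, 1).
Solve (k + 5)·f(k+1) − (k + 5)·f(k) = 1.
Degrees (1,1,0) ⇒ d ≤ 0.
Generic f = c0 gives residual -1; -1 = 0 cannot hold, so t_k is not Gosper-summable.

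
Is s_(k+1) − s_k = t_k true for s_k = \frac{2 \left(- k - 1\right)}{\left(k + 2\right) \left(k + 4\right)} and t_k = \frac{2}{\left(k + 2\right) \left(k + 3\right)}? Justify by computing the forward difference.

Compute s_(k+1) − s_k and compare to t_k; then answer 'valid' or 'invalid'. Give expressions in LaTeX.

s_(k+1) = 2*(-k - 2)/((k + 3)*(k + 5))
s_(k+1) − s_k = 2*(k**2 + 3*k - 1)/(k**4 + 14*k**3 + 71*k**2 + 154*k + 120)
(s_(k+1) − s_k) − t_k = 6*(-2*k - 7)/(k**4 + 14*k**3 + 71*k**2 + 154*k + 120)

Invalid: residual \frac{6 \left(- 2 k - 7\right)}{k^{4} + 14 k^{3} + 71 k^{2} + 154 k + 120} ≠ 0.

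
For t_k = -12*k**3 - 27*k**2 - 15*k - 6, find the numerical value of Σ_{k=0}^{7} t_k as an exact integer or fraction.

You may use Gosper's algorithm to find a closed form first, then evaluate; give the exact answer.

r(k) = (4*k**3 + 21*k**2 + 35*k + 20)/(4*k**3 + 9*k**2 + 5*k + 2) after simplifying.
Take A(k)=1, B(k)=1, C(k)=k**3 + 9*k**2/4 + 5*k/4 + 1/2.
Solve (1)·f(k+1) − (1)·f(k) = k**3 + 9*k**2/4 + 5*k/4 + 1/2.
d = 4 from the (0,0,3) case.
Match coefficients ⇒ f(k) = k*(k**3 + k**2 - k + 1)/4.
Certificate R = B(k−1)f/C = k*(k**3 + k**2 - k + 1)/(4*k**3 + 9*k**2 + 5*k + 2) gives s_k = 3*k*(-k**3 - k**2 + k - 1).
s_(k+1) − s_k = -12*k**3 - 27*k**2 - 15*k - 6 = t_k.
Telescoping: Σ = s_(8) − s_(0) = -13656 − (0) = -13656.

Σ = -13656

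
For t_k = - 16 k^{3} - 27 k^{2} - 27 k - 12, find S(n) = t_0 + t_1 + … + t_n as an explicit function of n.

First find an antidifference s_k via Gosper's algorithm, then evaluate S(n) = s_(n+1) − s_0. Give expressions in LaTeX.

S(n) = - 4 n^{4} - 17 n^{3} - 31 n^{2} - 30 n - 12

Ratio r(k) = (16*k**3 + 75*k**2 + 129*k + 82)/(16*k**3 + 27*k**2 + 27*k + 12).
Normal form (A,B,C) = (1, 1, k**3 + 27*k**2/16 + 27*k/16 + 3/4).
f must satisfy (1)·f(k+1) − (1)·f(k) = k**3 + 27*k**2/16 + 27*k/16 + 3/4.
From deg A=0, deg B=0, deg C=3: d=4.
Match coefficients ⇒ f(k) = k*(4*k**3 + k**2 + 4*k + 3)/16.
Get s_k = R·t_k = k*(-4*k**3 - k**2 - 4*k - 3) with R(k) = B(k−1)f(k)/C(k) = k*(4*k**3 + k**2 + 4*k + 3)/(16*k**3 + 27*k**2 + 27*k + 12).
Δs = -16*k**3 - 27*k**2 - 27*k - 12, as required.
Evaluate: s_(n+1) = -4*n**4 - 17*n**3 - 31*n**2 - 30*n - 12; subtract s_(0) = 0 ⇒ S(n) = -4*n**4 - 17*n**3 - 31*n**2 - 30*n - 12.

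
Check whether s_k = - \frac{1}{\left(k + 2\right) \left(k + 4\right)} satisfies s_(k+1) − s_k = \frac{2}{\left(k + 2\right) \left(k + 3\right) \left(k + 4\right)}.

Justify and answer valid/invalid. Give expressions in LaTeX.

Invalid: residual - \frac{3}{k^{4} + 14 k^{3} + 71 k^{2} + 154 k + 120} ≠ 0.

s_(k+1) = -1/((k + 3)*(k + 5))
s_(k+1) − s_k = (2*k + 7)/(k**4 + 14*k**3 + 71*k**2 + 154*k + 120)
(s_(k+1) − s_k) − t_k = -3/(k**4 + 14*k**3 + 71*k**2 + 154*k + 120)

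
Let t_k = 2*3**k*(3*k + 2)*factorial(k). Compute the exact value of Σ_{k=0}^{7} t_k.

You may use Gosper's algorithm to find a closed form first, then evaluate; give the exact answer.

Ratio r(k) = 3*(k + 1)*(3*k + 5)/(3*k + 2).
Gosper form: A/B · C(k+1)/C(k) with A=3*k + 3, B=1, C=k + 2/3.
Solve (3*k + 3)·f(k+1) − (1)·f(k) = k + 2/3.
Degrees (1,0,1) ⇒ d ≤ 0.
Match coefficients ⇒ f(k) = 1/3.
Get s_k = R·t_k = 2*3**k*factorial(k) with R(k) = B(k−1)f(k)/C(k) = 1/(3*k + 2).
Check: Δs_k = 2*3**k*(3*k + 2)*factorial(k). ✓
Sum = s_(8) − s_(0); s_(8) = 529079040, s_(0) = 2 ⇒ 529079038.

Σ = 529079038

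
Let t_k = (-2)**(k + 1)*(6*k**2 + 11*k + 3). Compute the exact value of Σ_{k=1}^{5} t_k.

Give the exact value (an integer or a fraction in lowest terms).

Σ = 9864

r(k) = 2*(-6*k**2 - 23*k - 20)/(6*k**2 + 11*k + 3) after simplifying.
So A=-2 and B=1, with C=k**2 + 11*k/6 + 1/2.
Solve (-2)·f(k+1) − (1)·f(k) = k**2 + 11*k/6 + 1/2.
deg f ≤ 2 (via 0,0,2).
Match coefficients ⇒ f(k) = -(k + 1)*(2*k - 1)/6.
Get s_k = R·t_k = (-2)**(k + 1)*(-2*k**2 - k + 1) with R(k) = B(k−1)f(k)/C(k) = -(k + 1)*(2*k - 1)/((2*k + 3)*(3*k + 1)).
Verify: (-2)**(k + 1)*(6*k**2 + 11*k + 3) matches t_k.
Σ_(k=1)^(5) t_k = s_(6) − s_(1) = 9856 − (-8) = 9864.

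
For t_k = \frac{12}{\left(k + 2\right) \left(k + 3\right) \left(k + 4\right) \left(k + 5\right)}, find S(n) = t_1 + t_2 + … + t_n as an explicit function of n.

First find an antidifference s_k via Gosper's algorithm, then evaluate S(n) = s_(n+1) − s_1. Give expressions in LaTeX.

r(k) = (k + 2)/(k + 6) after simplifying.
Gosper form: A/B · C(k+1)/C(k) with A=k + 2, B=k + 6, C=1.
Solve (k + 2)·f(k+1) − (k + 5)·f(k) = 1.
Bound: deg f ≤ 3.
Solving with deg f ≤ 3: f(k) = k*(k**2 + 9*k + 26)/72.
So s_k = (B(k−1)f/C)·t_k = (k*(k + 5)*(k**2 + 9*k + 26)/72)·t_k = k*(k**2 + 9*k + 26)/(6*(k + 2)*(k + 3)*(k + 4)).
Δs = 12/(k**4 + 14*k**3 + 71*k**2 + 154*k + 120), as required.
Evaluate: s_(n+1) = (n**3 + 12*n**2 + 47*n + 36)/(6*(n**3 + 12*n**2 + 47*n + 60)); subtract s_(1) = 1/10 ⇒ S(n) = n*(n**2 + 12*n + 47)/(15*(n**3 + 12*n**2 + 47*n + 60)).

S(n) = \frac{n \left(n^{2} + 12 n + 47\right)}{15 \left(n^{3} + 12 n^{2} + 47 n + 60\right)}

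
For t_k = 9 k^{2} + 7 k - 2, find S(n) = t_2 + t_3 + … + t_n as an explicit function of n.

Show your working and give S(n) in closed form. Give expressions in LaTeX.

S(n) = 3 n^{3} + 8 n^{2} + 3 n - 14

Compute t_(k+1)/t_k: get (9*k**2 + 25*k + 14)/(9*k**2 + 7*k - 2).
Factor: A=1; B=1; C=k**2 + 7*k/9 - 2/9.
Key eq: (1)·f(k+1) = (1)·f(k) + (k**2 + 7*k/9 - 2/9).
d = 3 from the (0,0,2) case.
Match coefficients ⇒ f(k) = k*(k + 1)*(3*k - 4)/9.
So s_k = (B(k−1)f/C)·t_k = (k*(3*k - 4)/(9*k - 2))·t_k = k*(3*k**2 - k - 4).
Check: Δs_k = 9*k**2 + 7*k - 2. ✓
s_(n+1) = 3*n**3 + 8*n**2 + 3*n - 2 and s_(2) = 12, so S(n) = 3*n**3 + 8*n**2 + 3*n - 14.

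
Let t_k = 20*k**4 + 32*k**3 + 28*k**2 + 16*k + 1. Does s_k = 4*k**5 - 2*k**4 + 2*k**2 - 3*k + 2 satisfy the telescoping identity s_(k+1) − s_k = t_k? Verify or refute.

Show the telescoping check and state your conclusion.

Valid — Δs_k = t_k.

s_(k+1) = -3*k + 4*(k + 1)**5 - 2*(k + 1)**4 + 2*(k + 1)**2 - 1
s_(k+1) − s_k = 20*k**4 + 32*k**3 + 28*k**2 + 16*k + 1
(s_(k+1) − s_k) − t_k = 0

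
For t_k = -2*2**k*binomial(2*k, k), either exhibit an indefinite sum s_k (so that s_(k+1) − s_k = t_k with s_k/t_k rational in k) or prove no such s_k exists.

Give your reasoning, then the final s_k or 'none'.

not Gosper-summable; s_k does not exist

Ratio r(k) = 4*(2*k + 1)/(k + 1).
Factor: A=8*k + 4; B=k + 1; C=1.
f must satisfy (8*k + 4)·f(k+1) − (k)·f(k) = 1.
Degrees (1,1,0) ⇒ d ≤ -1.
deg f ≤ -1 is impossible — no certificate.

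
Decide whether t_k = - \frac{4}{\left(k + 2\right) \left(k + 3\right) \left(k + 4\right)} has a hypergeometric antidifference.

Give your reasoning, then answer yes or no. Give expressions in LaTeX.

Ratio r(k) = (k + 2)/(k + 5).
Take A(k)=k + 2, B(k)=k + 5, C(k)=1.
Solve (k + 2)·f(k+1) − (k + 4)·f(k) = 1.
d = 2 from the (1,1,0) case.
A polynomial solution: f(k) = k*(k + 5)/12.
So s_k = (B(k−1)f/C)·t_k = (k*(k + 4)*(k + 5)/12)·t_k = k*(-k - 5)/(3*(k + 2)*(k + 3)).
Verify: -4/(k**3 + 9*k**2 + 26*k + 24) matches t_k.

Yes. s_k = \frac{k \left(- k - 5\right)}{3 \left(k + 2\right) \left(k + 3\right)}.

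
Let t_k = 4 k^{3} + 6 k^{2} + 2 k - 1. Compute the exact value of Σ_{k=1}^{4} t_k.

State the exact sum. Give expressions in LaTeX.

Σ = 596

Ratio r(k) = (4*k**3 + 18*k**2 + 26*k + 11)/(4*k**3 + 6*k**2 + 2*k - 1).
So A=1 and B=1, with C=k**3 + 3*k**2/2 + k/2 - 1/4.
Key eq: (1)·f(k+1) = (1)·f(k) + (k**3 + 3*k**2/2 + k/2 - 1/4).
d = 4 from the (0,0,3) case.
Match coefficients ⇒ f(k) = k*(k**3 - k - 1)/4.
Then R = B(k−1)f/C = k*(k**3 - k - 1)/(4*k**3 + 6*k**2 + 2*k - 1), so s_k = R(k)·t_k = k*(k**3 - k - 1).
Check: Δs_k = 4*k**3 + 6*k**2 + 2*k - 1. ✓
Sum = s_(5) − s_(1); s_(5) = 595, s_(1) = -1 ⇒ 596.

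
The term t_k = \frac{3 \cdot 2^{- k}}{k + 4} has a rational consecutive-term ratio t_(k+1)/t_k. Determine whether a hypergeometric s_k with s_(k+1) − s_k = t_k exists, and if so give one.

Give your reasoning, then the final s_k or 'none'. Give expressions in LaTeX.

Compute t_(k+1)/t_k: get (k + 4)/(2*(k + 5)).
Normal form (A,B,C) = (k/2 + 2, k + 5, 1).
f must satisfy (k/2 + 2)·f(k+1) − (k + 4)·f(k) = 1.
Degrees (1,1,0) ⇒ d ≤ -1.
deg f ≤ -1 is impossible — no certificate.

no hypergeometric antidifference exists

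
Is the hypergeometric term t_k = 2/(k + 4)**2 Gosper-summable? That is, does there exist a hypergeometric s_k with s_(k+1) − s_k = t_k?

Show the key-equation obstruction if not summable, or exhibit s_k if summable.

t_(k+1)/t_k = (k + 4)**2/(k + 5)**2.
Gosper form: A/B · C(k+1)/C(k) with A=k**2 + 8*k + 16, B=k**2 + 10*k + 25, C=1.
Set up (k**2 + 8*k + 16)·f(k+1) − (k**2 + 8*k + 16)·f(k) − (1) = 0.
Bound: deg f ≤ 0.
f = c0 ⇒ A·f(k+1) − B(k−1)·f(k) − C = -1. The system {-1 = 0} is inconsistent; no antidifference.

No; the coefficient equations for f are inconsistent.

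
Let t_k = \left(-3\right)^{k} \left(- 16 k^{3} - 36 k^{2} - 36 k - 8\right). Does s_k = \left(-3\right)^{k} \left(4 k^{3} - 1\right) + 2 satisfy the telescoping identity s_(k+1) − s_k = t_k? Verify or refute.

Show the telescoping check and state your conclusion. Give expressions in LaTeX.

s_(k+1) = (-3)**(k + 1)*(4*(k + 1)**3 - 1) + 2
s_(k+1) − s_k = 4*(-3)**k*(-k**3 - 3*(k + 1)**3 + 1)
(s_(k+1) − s_k) − t_k = 0

Valid — Δs_k = t_k.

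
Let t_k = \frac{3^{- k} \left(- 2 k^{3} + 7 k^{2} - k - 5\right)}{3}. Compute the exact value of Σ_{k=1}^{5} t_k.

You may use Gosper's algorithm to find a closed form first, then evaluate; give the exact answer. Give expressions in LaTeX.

Ratio r(k) = (2*k**3 - k**2 - 7*k + 1)/(3*(2*k**3 - 7*k**2 + k + 5)).
Take A(k)=1/3, B(k)=1, C(k)=k**3 - 7*k**2/2 + k/2 + 5/2.
Solve (1/3)·f(k+1) − (1)·f(k) = k**3 - 7*k**2/2 + k/2 + 5/2.
deg f ≤ 3 (via 0,0,3).
Match coefficients ⇒ f(k) = -3*(k**3 - 2*k**2 + 2)/2.
Certificate R = B(k−1)f/C = -3*(k**3 - 2*k**2 + 2)/(2*k**3 - 7*k**2 + k + 5) gives s_k = (k**3 - 2*k**2 + 2)/3**k.
Check: Δs_k = (-2*k**3 + 7*k**2 - k - 5)/(3*3**k). ✓
Evaluate s at k=6 and k=1: 146/729 and 1/3; difference -97/729.

Σ = -97/729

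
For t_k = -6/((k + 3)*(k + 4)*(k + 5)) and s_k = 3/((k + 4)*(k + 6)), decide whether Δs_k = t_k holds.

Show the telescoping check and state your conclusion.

s_(k+1) = 3/((k + 5)*(k + 7))
s_(k+1) − s_k = 3*(-2*k - 11)/(k**4 + 22*k**3 + 179*k**2 + 638*k + 840)
(s_(k+1) − s_k) − t_k = 9*(3*k + 17)/(k**5 + 25*k**4 + 245*k**3 + 1175*k**2 + 2754*k + 2520)

Invalid: residual 9*(3*k + 17)/(k**5 + 25*k**4 + 245*k**3 + 1175*k**2 + 2754*k + 2520) ≠ 0.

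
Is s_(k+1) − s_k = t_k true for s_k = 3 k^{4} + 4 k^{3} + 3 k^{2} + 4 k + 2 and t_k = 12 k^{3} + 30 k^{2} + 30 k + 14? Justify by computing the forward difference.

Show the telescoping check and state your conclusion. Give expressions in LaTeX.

s_(k+1) = 3*k**4 + 16*k**3 + 33*k**2 + 34*k + 16
s_(k+1) − s_k = 12*k**3 + 30*k**2 + 30*k + 14
(s_(k+1) − s_k) − t_k = 0

Valid — Δs_k = t_k.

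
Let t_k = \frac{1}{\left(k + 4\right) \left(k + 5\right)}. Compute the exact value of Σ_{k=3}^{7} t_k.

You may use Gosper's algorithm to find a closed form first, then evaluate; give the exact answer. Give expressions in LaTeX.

The ratio is (k + 4)/(k + 6).
Factor: A=k + 4; B=k + 6; C=1.
Solve (k + 4)·f(k+1) − (k + 5)·f(k) = 1.
From deg A=1, deg B=1, deg C=0: d=1.
A polynomial solution: f(k) = k/4.
So s_k = (B(k−1)f/C)·t_k = (k*(k + 5)/4)·t_k = k/(4*(k + 4)).
Verify: 1/(k**2 + 9*k + 20) matches t_k.
Telescoping: Σ = s_(8) − s_(3) = 1/6 − (3/28) = 5/84.

Σ = 5/84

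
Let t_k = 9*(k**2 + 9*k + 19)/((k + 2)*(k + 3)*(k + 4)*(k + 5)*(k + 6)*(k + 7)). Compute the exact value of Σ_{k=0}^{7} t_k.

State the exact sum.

Σ = 17/280

Compute t_(k+1)/t_k: get (k + 2)*(9*k + (k + 1)**2 + 28)/((k + 8)*(k**2 + 9*k + 19)).
Take A(k)=k + 2, B(k)=k + 8, C(k)=k**2 + 9*k + 19.
f must satisfy (k + 2)·f(k+1) − (k + 7)·f(k) = k**2 + 9*k + 19.
From deg A=1, deg B=1, deg C=2: d=5.
Solve for f: f(k) = k*(k + 3)*(k + 5)*(k**2 + 12*k + 44)/144 (degree 5 ≤ 5).
Get s_k = R·t_k = k*(k**2 + 12*k + 44)/(16*(k**3 + 12*k**2 + 44*k + 48)) with R(k) = B(k−1)f(k)/C(k) = k*(k + 3)*(k + 5)*(k + 7)*(k**2 + 12*k + 44)/(144*(k**2 + 9*k + 19)).
s_(k+1) − s_k = 9*(k**2 + 9*k + 19)/(k**6 + 27*k**5 + 295*k**4 + 1665*k**3 + 5104*k**2 + 8028*k + 5040) = t_k.
Σ_(k=0)^(7) t_k = s_(8) − s_(0) = 17/280 − (0) = 17/280.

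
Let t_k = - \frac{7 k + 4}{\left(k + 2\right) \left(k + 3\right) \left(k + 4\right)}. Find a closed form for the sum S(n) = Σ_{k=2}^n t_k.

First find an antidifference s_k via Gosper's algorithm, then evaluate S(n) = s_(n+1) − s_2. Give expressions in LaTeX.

Ratio r(k) = (k + 2)*(7*k + 11)/((k + 5)*(7*k + 4)).
So A=k + 2 and B=k + 5, with C=k + 4/7.
f must satisfy (k + 2)·f(k+1) − (k + 4)·f(k) = k + 4/7.
Bound: deg f ≤ 2.
Match coefficients ⇒ f(k) = k*(3*k + 1)/14.
So s_k = (B(k−1)f/C)·t_k = (k*(k + 4)*(3*k + 1)/(2*(7*k + 4)))·t_k = k*(-3*k - 1)/(2*(k + 2)*(k + 3)).
Check: Δs_k = (-7*k - 4)/(k**3 + 9*k**2 + 26*k + 24). ✓
Evaluate: s_(n+1) = (-3*n**2 - 7*n - 4)/(2*(n**2 + 7*n + 12)); subtract s_(2) = -7/20 ⇒ S(n) = (-23*n**2 - 21*n + 44)/(20*(n**2 + 7*n + 12)).

S(n) = \frac{- 23 n^{2} - 21 n + 44}{20 \left(n^{2} + 7 n + 12\right)}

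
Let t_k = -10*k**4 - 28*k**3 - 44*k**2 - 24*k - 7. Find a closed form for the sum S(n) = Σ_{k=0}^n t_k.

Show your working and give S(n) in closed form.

S(n) = -2*n**5 - 12*n**4 - 32*n**3 - 41*n**2 - 26*n - 7

Step 1: r(k) = (10*k**4 + 68*k**3 + 188*k**2 + 236*k + 113)/(10*k**4 + 28*k**3 + 44*k**2 + 24*k + 7).
A = 1, B = 1, C = k**4 + 14*k**3/5 + 22*k**2/5 + 12*k/5 + 7/10.
Set up (1)·f(k+1) − (1)·f(k) − (k**4 + 14*k**3/5 + 22*k**2/5 + 12*k/5 + 7/10) = 0.
deg f ≤ 5 (via 0,0,4).
Solving with deg f ≤ 5: f(k) = k*(2*k**4 + 2*k**3 + 4*k**2 - 3*k + 2)/10.
Get s_k = R·t_k = k*(-2*k**4 - 2*k**3 - 4*k**2 + 3*k - 2) with R(k) = B(k−1)f(k)/C(k) = k*(2*k**4 + 2*k**3 + 4*k**2 - 3*k + 2)/(10*k**4 + 28*k**3 + 44*k**2 + 24*k + 7).
Check: Δs_k = -10*k**4 - 28*k**3 - 44*k**2 - 24*k - 7. ✓
Σ_(k=0)^n t_k = s_(n+1) − s_(0) = (-2*n**5 - 12*n**4 - 32*n**3 - 41*n**2 - 26*n - 7) − (0), i.e. -2*n**5 - 12*n**4 - 32*n**3 - 41*n**2 - 26*n - 7.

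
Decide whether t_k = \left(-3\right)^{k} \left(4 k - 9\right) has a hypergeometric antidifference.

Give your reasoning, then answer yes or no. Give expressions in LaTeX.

t_(k+1)/t_k = 3*(5 - 4*k)/(4*k - 9).
Factor: A=-3; B=1; C=k - 9/4.
Set up (-3)·f(k+1) − (1)·f(k) − (k - 9/4) = 0.
deg f ≤ 1 (via 0,0,1).
Solving with deg f ≤ 1: f(k) = -(k - 3)/4.
Get s_k = R·t_k = (-3)**k*(3 - k) with R(k) = B(k−1)f(k)/C(k) = -(k - 3)/(4*k - 9).
s_(k+1) − s_k = (-3)**k*(4*k - 9) = t_k.

Yes. s_k = \left(-3\right)^{k} \left(3 - k\right).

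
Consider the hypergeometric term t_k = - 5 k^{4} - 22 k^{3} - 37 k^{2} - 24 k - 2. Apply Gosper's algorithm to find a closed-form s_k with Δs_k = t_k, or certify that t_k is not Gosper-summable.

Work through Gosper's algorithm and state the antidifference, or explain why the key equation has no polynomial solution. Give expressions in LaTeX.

s_k = k \left(- k^{4} - 3 k^{3} - 3 k^{2} + k + 4\right)

Step 1: r(k) = (5*k**4 + 42*k**3 + 133*k**2 + 184*k + 90)/(5*k**4 + 22*k**3 + 37*k**2 + 24*k + 2).
Take A(k)=1, B(k)=1, C(k)=k**4 + 22*k**3/5 + 37*k**2/5 + 24*k/5 + 2/5.
Set up (1)·f(k+1) − (1)·f(k) − (k**4 + 22*k**3/5 + 37*k**2/5 + 24*k/5 + 2/5) = 0.
From deg A=0, deg B=0, deg C=4: d=5.
A polynomial solution: f(k) = k*(k**4 + 3*k**3 + 3*k**2 - k - 4)/5.
Certificate R = B(k−1)f/C = k*(k**4 + 3*k**3 + 3*k**2 - k - 4)/(5*k**4 + 22*k**3 + 37*k**2 + 24*k + 2) gives s_k = k*(-k**4 - 3*k**3 - 3*k**2 + k + 4).
Check: Δs_k = -5*k**4 - 22*k**3 - 37*k**2 - 24*k - 2. ✓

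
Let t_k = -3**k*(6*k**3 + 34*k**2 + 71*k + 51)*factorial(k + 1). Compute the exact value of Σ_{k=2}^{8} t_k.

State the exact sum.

r(k) = 3*(6*k**4 + 64*k**3 + 261*k**2 + 476*k + 324)/(6*k**3 + 34*k**2 + 71*k + 51) after simplifying.
Gosper form: A/B · C(k+1)/C(k) with A=3*k + 6, B=1, C=k**3 + 17*k**2/3 + 71*k/6 + 17/2.
Set up (3*k + 6)·f(k+1) − (1)·f(k) − (k**3 + 17*k**2/3 + 71*k/6 + 17/2) = 0.
Degrees (1,0,3) ⇒ d ≤ 2.
A polynomial solution: f(k) = (2*k**2 + 4*k + 3)/6.
R(k) = B(k−1)·f(k)/C(k) = (2*k**2 + 4*k + 3)/(6*k**3 + 34*k**2 + 71*k + 51); s_k = R·t_k = -3**k*(2*k**2 + 4*k + 3)*factorial(k + 1).
Check: Δs_k = -3**k*(6*k**3 + 34*k**2 + 71*k + 51)*factorial(k + 1). ✓
Telescoping: Σ = s_(9) − s_(2) = -14356559750400 − (-1026) = -14356559749374.

Σ = -14356559749374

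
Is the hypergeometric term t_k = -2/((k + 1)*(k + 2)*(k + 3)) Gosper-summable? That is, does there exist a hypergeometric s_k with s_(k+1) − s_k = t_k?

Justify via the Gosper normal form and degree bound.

Yes. s_k = k*(-k - 3)/(2*(k + 1)*(k + 2)).

t_(k+1)/t_k = (k + 1)/(k + 4).
So A=k + 1 and B=k + 4, with C=1.
Key eq: (k + 1)·f(k+1) = (k + 3)·f(k) + (1).
Bound: deg f ≤ 2.
Match coefficients ⇒ f(k) = k*(k + 3)/4.
Get s_k = R·t_k = k*(-k - 3)/(2*(k + 1)*(k + 2)) with R(k) = B(k−1)f(k)/C(k) = k*(k + 3)**2/4.
Check: Δs_k = -2/(k**3 + 6*k**2 + 11*k + 6). ✓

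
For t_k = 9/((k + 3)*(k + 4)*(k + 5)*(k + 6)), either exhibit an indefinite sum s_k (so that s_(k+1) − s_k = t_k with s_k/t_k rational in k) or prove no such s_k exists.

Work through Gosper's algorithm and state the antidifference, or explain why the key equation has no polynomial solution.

s_k = k*(k**2 + 12*k + 47)/(20*(k + 3)*(k + 4)*(k + 5))

r(k) = (k + 3)/(k + 7) after simplifying.
Normal form (A,B,C) = (k + 3, k + 7, 1).
Set up (k + 3)·f(k+1) − (k + 6)·f(k) − (1) = 0.
deg f ≤ 3 (via 1,1,0).
Match coefficients ⇒ f(k) = k*(k**2 + 12*k + 47)/180.
So s_k = (B(k−1)f/C)·t_k = (k*(k + 6)*(k**2 + 12*k + 47)/180)·t_k = k*(k**2 + 12*k + 47)/(20*(k + 3)*(k + 4)*(k + 5)).
Verify: 9/(k**4 + 18*k**3 + 119*k**2 + 342*k + 360) matches t_k.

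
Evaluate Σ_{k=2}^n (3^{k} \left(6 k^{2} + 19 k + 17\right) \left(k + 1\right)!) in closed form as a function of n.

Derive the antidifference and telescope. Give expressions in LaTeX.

t_(k+1)/t_k = 3*(6*k**3 + 43*k**2 + 104*k + 84)/(6*k**2 + 19*k + 17).
Take A(k)=3*k + 6, B(k)=1, C(k)=k**2 + 19*k/6 + 17/6.
Key eq: (3*k + 6)·f(k+1) = (1)·f(k) + (k**2 + 19*k/6 + 17/6).
Bound: deg f ≤ 1.
Match coefficients ⇒ f(k) = (2*k + 1)/6.
Get s_k = R·t_k = 3**k*(2*k + 1)*factorial(k + 1) with R(k) = B(k−1)f(k)/C(k) = (2*k + 1)/(6*k**2 + 19*k + 17).
s_(k+1) − s_k = 3**k*(6*k**2 + 19*k + 17)*factorial(k + 1) = t_k.
Telescope: S(n) = s_(n+1) − s_(2) = 3**(n + 1)*(2*n + 3)*factorial(n + 2) − (270) = 6*3**n*n*factorial(n + 2) + 9*3**n*factorial(n + 2) - 270.

S(n) = 6 \cdot 3^{n} n \left(n + 2\right)! + 9 \cdot 3^{n} \left(n + 2\right)! - 270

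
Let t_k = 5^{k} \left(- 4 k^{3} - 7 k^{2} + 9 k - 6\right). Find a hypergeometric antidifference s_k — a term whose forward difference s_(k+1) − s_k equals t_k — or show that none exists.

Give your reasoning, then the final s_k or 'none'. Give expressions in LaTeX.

s_k = 5^{k} \left(- k^{3} + 2 k^{2} + k - 4\right)

The ratio is 5*(4*k**3 + 19*k**2 + 17*k + 8)/(4*k**3 + 7*k**2 - 9*k + 6).
Take A(k)=5, B(k)=1, C(k)=k**3 + 7*k**2/4 - 9*k/4 + 3/2.
Solve (5)·f(k+1) − (1)·f(k) = k**3 + 7*k**2/4 - 9*k/4 + 3/2.
Degrees (0,0,3) ⇒ d ≤ 3.
Coefficient equations give f(k) = (k**3 - 2*k**2 - k + 4)/4.
Certificate R = B(k−1)f/C = (k**3 - 2*k**2 - k + 4)/(4*k**3 + 7*k**2 - 9*k + 6) gives s_k = 5**k*(-k**3 + 2*k**2 + k - 4).
Δs = 5**k*(-4*k**3 - 7*k**2 + 9*k - 6), as required.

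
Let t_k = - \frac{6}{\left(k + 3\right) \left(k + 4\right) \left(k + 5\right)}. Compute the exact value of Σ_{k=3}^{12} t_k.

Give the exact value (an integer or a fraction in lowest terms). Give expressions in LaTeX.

Σ = -115/1904

The ratio is (k + 3)/(k + 6).
A = k + 3, B = k + 6, C = 1.
Need (k + 3)·f(k+1) − (k + 5)·f(k) = 1.
deg f ≤ 2 (via 1,1,0).
Solve for f: f(k) = k*(k + 7)/24 (degree 2 ≤ 2).
Certificate R = B(k−1)f/C = k*(k + 5)*(k + 7)/24 gives s_k = k*(-k - 7)/(4*(k + 3)*(k + 4)).
s_(k+1) − s_k = -6/(k**3 + 12*k**2 + 47*k + 60) = t_k.
Telescoping: Σ = s_(13) − s_(3) = -65/272 − (-5/28) = -115/1904.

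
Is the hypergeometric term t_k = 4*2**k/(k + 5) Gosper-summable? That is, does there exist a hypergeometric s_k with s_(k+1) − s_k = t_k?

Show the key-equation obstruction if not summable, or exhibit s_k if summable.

The ratio is 2*(k + 5)/(k + 6).
A = 2*k + 10, B = k + 6, C = 1.
Key eq: (2*k + 10)·f(k+1) = (k + 5)·f(k) + (1).
From deg A=1, deg B=1, deg C=0: d=-1.
Negative degree bound (-1): no f exists, t_k not Gosper-summable.

No — t_k has no hypergeometric antidifference.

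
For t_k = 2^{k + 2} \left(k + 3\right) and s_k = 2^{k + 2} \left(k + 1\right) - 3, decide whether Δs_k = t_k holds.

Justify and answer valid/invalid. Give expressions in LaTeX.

s_(k+1) = 2**(k + 3)*(k + 2) - 3
s_(k+1) − s_k = 2**(k + 2)*(k + 3)
(s_(k+1) − s_k) − t_k = 0

valid; difference matches t_k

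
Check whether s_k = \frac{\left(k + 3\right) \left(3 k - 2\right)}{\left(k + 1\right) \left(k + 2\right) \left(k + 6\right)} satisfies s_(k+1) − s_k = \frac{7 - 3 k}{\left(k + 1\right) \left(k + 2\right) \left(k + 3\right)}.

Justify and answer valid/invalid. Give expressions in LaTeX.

Invalid: residual \frac{18 \left(k^{2} + 3 k - 8\right)}{k^{5} + 19 k^{4} + 131 k^{3} + 401 k^{2} + 540 k + 252} ≠ 0.

s_(k+1) = (k + 4)*(3*k + 1)/((k + 2)*(k + 3)*(k + 7))
s_(k+1) − s_k = (-3*k**3 - 14*k**2 + 19*k + 150)/(k**5 + 19*k**4 + 131*k**3 + 401*k**2 + 540*k + 252)
(s_(k+1) − s_k) − t_k = 18*(k**2 + 3*k - 8)/(k**5 + 19*k**4 + 131*k**3 + 401*k**2 + 540*k + 252)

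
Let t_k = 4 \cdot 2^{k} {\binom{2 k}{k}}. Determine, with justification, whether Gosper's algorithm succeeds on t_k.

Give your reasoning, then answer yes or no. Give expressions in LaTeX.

t_(k+1)/t_k = 4*(2*k + 1)/(k + 1).
Gosper form: A/B · C(k+1)/C(k) with A=8*k + 4, B=k + 1, C=1.
Set up (8*k + 4)·f(k+1) − (k)·f(k) − (1) = 0.
d = -1 from the (1,1,0) case.
d = -1 < 0 ⇒ no nonzero polynomial f; not summable.

No — t_k has no hypergeometric antidifference.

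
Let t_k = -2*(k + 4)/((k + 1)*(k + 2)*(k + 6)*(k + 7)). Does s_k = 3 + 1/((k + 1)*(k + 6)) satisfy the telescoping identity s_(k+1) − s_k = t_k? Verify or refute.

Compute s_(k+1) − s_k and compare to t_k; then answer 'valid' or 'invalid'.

s_(k+1) = 3 + 1/((k + 2)*(k + 7))
s_(k+1) − s_k = 2*(-k - 4)/(k**4 + 16*k**3 + 83*k**2 + 152*k + 84)
(s_(k+1) − s_k) − t_k = 0

valid; difference matches t_k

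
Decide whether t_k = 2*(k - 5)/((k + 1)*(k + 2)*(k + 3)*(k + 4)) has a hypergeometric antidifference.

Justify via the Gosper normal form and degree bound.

Yes. s_k = k*(-k**2 - 6*k - 13)/(2*(k + 1)*(k + 2)*(k + 3)).

Ratio r(k) = (k - 4)*(k + 1)/((k - 5)*(k + 5)).
Take A(k)=k + 1, B(k)=k + 5, C(k)=k - 5.
Set up (k + 1)·f(k+1) − (k + 4)·f(k) − (k - 5) = 0.
Degrees (1,1,1) ⇒ d ≤ 3.
Coefficient equations give f(k) = -k*(k**2 + 6*k + 13)/4.
Get s_k = R·t_k = k*(-k**2 - 6*k - 13)/(2*(k + 1)*(k + 2)*(k + 3)) with R(k) = B(k−1)f(k)/C(k) = -k*(k + 4)*(k**2 + 6*k + 13)/(4*(k - 5)).
Check: Δs_k = 2*(k - 5)/(k**4 + 10*k**3 + 35*k**2 + 50*k + 24). ✓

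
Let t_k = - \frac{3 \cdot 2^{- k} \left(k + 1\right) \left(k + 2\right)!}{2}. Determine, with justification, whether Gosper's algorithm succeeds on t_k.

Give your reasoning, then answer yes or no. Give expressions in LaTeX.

Yes. s_k = - 3 \cdot 2^{- k} \left(k + 2\right)!.

The ratio is (k + 2)*(k + 3)/(2*(k + 1)).
Gosper form: A/B · C(k+1)/C(k) with A=k/2 + 3/2, B=1, C=k + 1.
Set up (k/2 + 3/2)·f(k+1) − (1)·f(k) − (k + 1) = 0.
deg f ≤ 0 (via 1,0,1).
Match coefficients ⇒ f(k) = 2.
Certificate R = B(k−1)f/C = 2/(k + 1) gives s_k = -3*factorial(k + 2)/2**k.
s_(k+1) − s_k = -3*(k + 1)*factorial(k + 2)/(2*2**k) = t_k.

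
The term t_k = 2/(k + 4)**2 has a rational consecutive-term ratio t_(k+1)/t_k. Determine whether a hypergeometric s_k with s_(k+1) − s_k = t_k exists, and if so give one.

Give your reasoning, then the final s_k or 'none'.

Ratio r(k) = (k + 4)**2/(k + 5)**2.
Take A(k)=k**2 + 8*k + 16, B(k)=k**2 + 10*k + 25, C(k)=1.
Solve (k**2 + 8*k + 16)·f(k+1) − (k**2 + 8*k + 16)·f(k) = 1.
deg f ≤ 0 (via 2,2,0).
f = c0 ⇒ A·f(k+1) − B(k−1)·f(k) − C = -1. The system {-1 = 0} is inconsistent; no antidifference.

none — t_k is not Gosper-summable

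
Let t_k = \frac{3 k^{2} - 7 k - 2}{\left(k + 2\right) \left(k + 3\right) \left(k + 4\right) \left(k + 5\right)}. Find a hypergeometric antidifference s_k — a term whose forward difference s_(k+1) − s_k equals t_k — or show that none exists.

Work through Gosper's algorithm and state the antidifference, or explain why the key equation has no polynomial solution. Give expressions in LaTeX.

s_k = \frac{k \left(k^{2} - 9 k + 2\right)}{6 \left(k + 2\right) \left(k + 3\right) \left(k + 4\right)}

Step 1: r(k) = (k + 2)*(7*k - 3*(k + 1)**2 + 9)/((k + 6)*(-3*k**2 + 7*k + 2)).
Factor: A=k + 2; B=k + 6; C=k**2 - 7*k/3 - 2/3.
f must satisfy (k + 2)·f(k+1) − (k + 5)·f(k) = k**2 - 7*k/3 - 2/3.
Degrees (1,1,2) ⇒ d ≤ 3.
Coefficient equations give f(k) = k*(k**2 - 9*k + 2)/18.
Get s_k = R·t_k = k*(k**2 - 9*k + 2)/(6*(k + 2)*(k + 3)*(k + 4)) with R(k) = B(k−1)f(k)/C(k) = k*(k + 5)*(k**2 - 9*k + 2)/(6*(3*k**2 - 7*k - 2)).
Δs = (3*k**2 - 7*k - 2)/(k**4 + 14*k**3 + 71*k**2 + 154*k + 120), as required.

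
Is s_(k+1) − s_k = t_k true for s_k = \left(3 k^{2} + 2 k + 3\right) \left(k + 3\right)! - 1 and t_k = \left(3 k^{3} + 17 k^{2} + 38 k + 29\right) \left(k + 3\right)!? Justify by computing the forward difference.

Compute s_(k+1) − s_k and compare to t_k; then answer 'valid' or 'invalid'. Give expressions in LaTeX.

s_(k+1) = (2*k + 3*(k + 1)**2 + 5)*factorial(k + 4) - 1
s_(k+1) − s_k = (3*k**3 + 17*k**2 + 38*k + 29)*factorial(k + 3)
(s_(k+1) − s_k) − t_k = 0

Valid — Δs_k = t_k.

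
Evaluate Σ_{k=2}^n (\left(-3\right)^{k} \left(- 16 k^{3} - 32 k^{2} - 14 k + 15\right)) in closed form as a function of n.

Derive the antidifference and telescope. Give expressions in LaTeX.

S(n) = - 12 \left(-3\right)^{n} n^{3} - 33 \left(-3\right)^{n} n^{2} - 18 \left(-3\right)^{n} n + 12 \left(-3\right)^{n} - 153

Compute t_(k+1)/t_k: get 3*(-16*k**3 - 80*k**2 - 126*k - 47)/(16*k**3 + 32*k**2 + 14*k - 15).
Factor: A=-3; B=1; C=k**3 + 2*k**2 + 7*k/8 - 15/16.
Need (-3)·f(k+1) − (1)·f(k) = k**3 + 2*k**2 + 7*k/8 - 15/16.
deg f ≤ 3 (via 0,0,3).
Coefficient equations give f(k) = -(4*k**3 - k**2 - 4*k - 3)/16.
Certificate R = B(k−1)f/C = -(4*k**3 - k**2 - 4*k - 3)/(16*k**3 + 32*k**2 + 14*k - 15) gives s_k = (-3)**k*(4*k**3 - k**2 - 4*k - 3).
s_(k+1) − s_k = (-3)**k*(-16*k**3 - 32*k**2 - 14*k + 15) = t_k.
Evaluate: s_(n+1) = (-3)**(n + 1)*(4*n**3 + 11*n**2 + 6*n - 4); subtract s_(2) = 153 ⇒ S(n) = -12*(-3)**n*n**3 - 33*(-3)**n*n**2 - 18*(-3)**n*n + 12*(-3)**n - 153.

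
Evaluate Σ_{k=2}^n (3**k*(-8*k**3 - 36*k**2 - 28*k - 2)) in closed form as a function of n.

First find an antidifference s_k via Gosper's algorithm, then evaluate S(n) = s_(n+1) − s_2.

Ratio r(k) = 3*(4*k**3 + 30*k**2 + 62*k + 37)/(4*k**3 + 18*k**2 + 14*k + 1).
Gosper form: A/B · C(k+1)/C(k) with A=3, B=1, C=k**3 + 9*k**2/2 + 7*k/2 + 1/4.
Key eq: (3)·f(k+1) = (1)·f(k) + (k**3 + 9*k**2/2 + 7*k/2 + 1/4).
deg f ≤ 3 (via 0,0,3).
Solve for f: f(k) = (4*k**3 - 4*k + 1)/8 (degree 3 ≤ 3).
Get s_k = R·t_k = 3**k*(-4*k**3 + 4*k - 1) with R(k) = B(k−1)f(k)/C(k) = (4*k**3 - 4*k + 1)/(2*(4*k**3 + 18*k**2 + 14*k + 1)).
Verify: 3**k*(4*k**3 + 8*k - 12*(k + 1)**3 + 10) matches t_k.
Evaluate: s_(n+1) = 3**(n + 1)*(-4*n**3 - 12*n**2 - 8*n - 1); subtract s_(2) = -225 ⇒ S(n) = -12*3**n*n**3 - 36*3**n*n**2 - 24*3**n*n - 3*3**n + 225.

S(n) = -12*3**n*n**3 - 36*3**n*n**2 - 24*3**n*n - 3*3**n + 225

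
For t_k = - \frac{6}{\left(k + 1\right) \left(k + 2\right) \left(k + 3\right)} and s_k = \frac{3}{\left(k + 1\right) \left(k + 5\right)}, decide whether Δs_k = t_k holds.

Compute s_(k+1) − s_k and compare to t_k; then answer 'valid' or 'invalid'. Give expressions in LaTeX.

Invalid: residual \frac{9 \left(3 k + 13\right)}{k^{5} + 17 k^{4} + 107 k^{3} + 307 k^{2} + 396 k + 180} ≠ 0.

s_(k+1) = 3/((k + 2)*(k + 6))
s_(k+1) − s_k = 3*(-2*k - 7)/(k**4 + 14*k**3 + 65*k**2 + 112*k + 60)
(s_(k+1) − s_k) − t_k = 9*(3*k + 13)/(k**5 + 17*k**4 + 107*k**3 + 307*k**2 + 396*k + 180)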